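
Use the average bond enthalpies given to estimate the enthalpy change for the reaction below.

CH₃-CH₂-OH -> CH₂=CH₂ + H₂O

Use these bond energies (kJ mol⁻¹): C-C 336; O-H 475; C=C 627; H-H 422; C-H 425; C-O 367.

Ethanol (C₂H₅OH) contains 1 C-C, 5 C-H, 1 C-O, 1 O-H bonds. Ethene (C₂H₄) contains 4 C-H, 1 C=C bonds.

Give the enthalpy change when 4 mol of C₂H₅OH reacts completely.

ΔH = +104 kJ

Bonds broken (reactants):
  C-C: 1 × 336 = 336
  C-H: 5 × 425 = 2125
  C-O: 1 × 367 = 367
  O-H: 1 × 475 = 475
  Σ(broken) = 3303 kJ
Bonds formed (products):
  C-H: 4 × 425 = 1700
  C=C: 1 × 627 = 627
  O-H: 2 × 475 = 950
  Σ(formed) = 3277 kJ
ΔH = Σ(broken) − Σ(formed) = 3303 − 3277 = +26 kJ
For 4× the reaction as written: 4 × (+26) = +104 kJ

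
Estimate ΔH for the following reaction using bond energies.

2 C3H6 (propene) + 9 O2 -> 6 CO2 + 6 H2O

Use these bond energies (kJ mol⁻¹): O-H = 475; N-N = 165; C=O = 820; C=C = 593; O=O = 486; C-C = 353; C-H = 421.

Bonds broken (reactants):
  C-C: 2 × 353 = 706
  C-H: 12 × 421 = 5052
  C=C: 2 × 593 = 1186
  O=O: 9 × 486 = 4374
  Σ(broken) = 11318 kJ
Bonds formed (products):
  C=O: 12 × 820 = 9840
  O-H: 12 × 475 = 5700
  Σ(formed) = 15540 kJ
ΔH = Σ(broken) − Σ(formed) = 11318 − 15540 = −4222 kJ

ΔH ≈ −4222 kJ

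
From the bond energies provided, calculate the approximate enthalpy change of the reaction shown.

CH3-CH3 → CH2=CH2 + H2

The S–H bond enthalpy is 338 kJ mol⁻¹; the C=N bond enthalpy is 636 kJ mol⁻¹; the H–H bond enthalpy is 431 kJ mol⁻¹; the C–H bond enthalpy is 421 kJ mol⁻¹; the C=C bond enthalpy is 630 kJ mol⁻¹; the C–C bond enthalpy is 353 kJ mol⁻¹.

ΔH ≈ +134 kJ

Bonds broken (reactants):
  C–C: 1 × 353 = 353
  C–H: 6 × 421 = 2526
  Σ(broken) = 2879 kJ
Bonds formed (products):
  C–H: 4 × 421 = 1684
  C=C: 1 × 630 = 630
  H–H: 1 × 431 = 431
  Σ(formed) = 2745 kJ
ΔH = Σ(broken) − Σ(formed) = 2879 − 2745 = +134 kJ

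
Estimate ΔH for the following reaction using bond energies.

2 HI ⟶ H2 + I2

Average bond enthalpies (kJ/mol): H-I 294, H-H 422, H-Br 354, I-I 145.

ΔH ≈ +21 kJ

Bonds broken (reactants):
  H-I: 2 × 294 = 588
  Σ(broken) = 588 kJ
Bonds formed (products):
  H-H: 1 × 422 = 422
  I-I: 1 × 145 = 145
  Σ(formed) = 567 kJ
ΔH = Σ(broken) − Σ(formed) = 588 − 567 = +21 kJ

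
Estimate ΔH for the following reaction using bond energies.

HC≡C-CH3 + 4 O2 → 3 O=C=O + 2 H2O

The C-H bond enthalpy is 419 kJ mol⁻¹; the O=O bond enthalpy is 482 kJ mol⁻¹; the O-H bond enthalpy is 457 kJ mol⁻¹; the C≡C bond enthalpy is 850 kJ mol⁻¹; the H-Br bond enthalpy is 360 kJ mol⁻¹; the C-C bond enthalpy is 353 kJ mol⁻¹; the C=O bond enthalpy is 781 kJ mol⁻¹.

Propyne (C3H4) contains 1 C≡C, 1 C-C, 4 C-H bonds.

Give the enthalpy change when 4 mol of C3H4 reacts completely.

ΔH = −6828 kJ

Bonds broken (reactants):
  C≡C: 1 × 850 = 850
  C-C: 1 × 353 = 353
  C-H: 4 × 419 = 1676
  O=O: 4 × 482 = 1928
  Σ(broken) = 4807 kJ
Bonds formed (products):
  C=O: 6 × 781 = 4686
  O-H: 4 × 457 = 1828
  Σ(formed) = 6514 kJ
ΔH = Σ(broken) − Σ(formed) = 4807 − 6514 = −1707 kJ
For 4× the reaction as written: 4 × (−1707) = −6828 kJ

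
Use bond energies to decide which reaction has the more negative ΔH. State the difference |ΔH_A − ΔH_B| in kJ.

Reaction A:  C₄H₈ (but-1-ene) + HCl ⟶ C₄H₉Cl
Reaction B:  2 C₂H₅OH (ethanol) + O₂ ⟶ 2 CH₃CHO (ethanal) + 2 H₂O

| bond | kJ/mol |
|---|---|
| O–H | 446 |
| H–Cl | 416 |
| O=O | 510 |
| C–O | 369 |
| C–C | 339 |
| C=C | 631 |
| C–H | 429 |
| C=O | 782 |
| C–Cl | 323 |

Reaction A:
  Bonds broken (reactants):
    C–C: 2 × 339 = 678
    C–H: 8 × 429 = 3432
    C=C: 1 × 631 = 631
    H–Cl: 1 × 416 = 416
    Σ(broken) = 5157 kJ
  Bonds formed (products):
    C–C: 3 × 339 = 1017
    C–Cl: 1 × 323 = 323
    C–H: 9 × 429 = 3861
    Σ(formed) = 5201 kJ
  ΔH_A = 5157 − 5201 = −44 kJ
Reaction B:
  Bonds broken (reactants):
    C–C: 2 × 339 = 678
    C–H: 10 × 429 = 4290
    C–O: 2 × 369 = 738
    O–H: 2 × 446 = 892
    O=O: 1 × 510 = 510
    Σ(broken) = 7108 kJ
  Bonds formed (products):
    C–C: 2 × 339 = 678
    C–H: 8 × 429 = 3432
    C=O: 2 × 782 = 1564
    O–H: 4 × 446 = 1784
    Σ(formed) = 7458 kJ
  ΔH_B = 7108 − 7458 = −350 kJ
ΔH_A − ΔH_B = +306 kJ, so reaction B has the more negative ΔH; |ΔH_A − ΔH_B| = 306 kJ.

Reaction B, by 306 kJ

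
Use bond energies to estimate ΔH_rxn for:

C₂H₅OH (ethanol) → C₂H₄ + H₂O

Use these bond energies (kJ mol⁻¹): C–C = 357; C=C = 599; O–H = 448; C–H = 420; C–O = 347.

ΔH ≈ +77 kJ

Bonds broken (reactants):
  C–C: 1 × 357 = 357
  C–H: 5 × 420 = 2100
  C–O: 1 × 347 = 347
  O–H: 1 × 448 = 448
  Σ(broken) = 3252 kJ
Bonds formed (products):
  C–H: 4 × 420 = 1680
  C=C: 1 × 599 = 599
  O–H: 2 × 448 = 896
  Σ(formed) = 3175 kJ
ΔH = Σ(broken) − Σ(formed) = 3252 − 3175 = +77 kJ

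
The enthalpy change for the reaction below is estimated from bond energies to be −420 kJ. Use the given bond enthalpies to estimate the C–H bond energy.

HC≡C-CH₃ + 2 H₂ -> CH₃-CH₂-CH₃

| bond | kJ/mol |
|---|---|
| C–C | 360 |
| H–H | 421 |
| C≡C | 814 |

Let D be the C–H bond energy.
Σ(broken) = 1×814 + 1×360 + 4×D + 2×421 = 2016 + 4D
Σ(formed) = 2×360 + 8×D = 720 + 8D
ΔH = Σ(broken) − Σ(formed) = (2016 + 4D) − (720 + 8D) = +1296 − 4D
Setting this equal to −420 kJ gives 4D = 1716, so D = 429 kJ/mol.

D(C–H) ≈ 429 kJ/mol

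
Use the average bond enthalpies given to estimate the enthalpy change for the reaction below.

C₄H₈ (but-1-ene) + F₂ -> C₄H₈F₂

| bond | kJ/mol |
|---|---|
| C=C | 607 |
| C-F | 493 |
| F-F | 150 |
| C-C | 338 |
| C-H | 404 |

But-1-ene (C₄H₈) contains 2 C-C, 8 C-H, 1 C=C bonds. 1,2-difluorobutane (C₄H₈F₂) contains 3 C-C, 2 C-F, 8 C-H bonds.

ΔH ≈ −567 kJ

Bonds broken (reactants):
  C-C: 2 × 338 = 676
  C-H: 8 × 404 = 3232
  C=C: 1 × 607 = 607
  F-F: 1 × 150 = 150
  Σ(broken) = 4665 kJ
Bonds formed (products):
  C-C: 3 × 338 = 1014
  C-F: 2 × 493 = 986
  C-H: 8 × 404 = 3232
  Σ(formed) = 5232 kJ
ΔH = Σ(broken) − Σ(formed) = 4665 − 5232 = −567 kJ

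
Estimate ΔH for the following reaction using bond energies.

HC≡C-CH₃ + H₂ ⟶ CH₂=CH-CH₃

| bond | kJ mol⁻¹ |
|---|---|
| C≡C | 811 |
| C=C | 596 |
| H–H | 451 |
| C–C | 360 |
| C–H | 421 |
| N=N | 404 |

ΔH ≈ −176 kJ

Bonds broken (reactants):
  C≡C: 1 × 811 = 811
  C–C: 1 × 360 = 360
  C–H: 4 × 421 = 1684
  H–H: 1 × 451 = 451
  Σ(broken) = 3306 kJ
Bonds formed (products):
  C–C: 1 × 360 = 360
  C–H: 6 × 421 = 2526
  C=C: 1 × 596 = 596
  Σ(formed) = 3482 kJ
ΔH = Σ(broken) − Σ(formed) = 3306 − 3482 = −176 kJ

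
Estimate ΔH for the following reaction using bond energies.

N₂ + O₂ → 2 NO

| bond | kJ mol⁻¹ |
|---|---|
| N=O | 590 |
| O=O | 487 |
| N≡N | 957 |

ΔH ≈ +264 kJ

Bonds broken (reactants):
  N≡N: 1 × 957 = 957
  O=O: 1 × 487 = 487
  Σ(broken) = 1444 kJ
Bonds formed (products):
  N=O: 2 × 590 = 1180
  Σ(formed) = 1180 kJ
ΔH = Σ(broken) − Σ(formed) = 1444 − 1180 = +264 kJ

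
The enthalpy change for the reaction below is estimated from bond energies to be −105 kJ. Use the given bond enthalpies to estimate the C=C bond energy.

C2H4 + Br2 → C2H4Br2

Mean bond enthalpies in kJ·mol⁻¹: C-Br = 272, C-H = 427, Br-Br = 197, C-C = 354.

D(C=C) ≈ 596 kJ/mol

Let D be the C=C bond energy.
Σ(broken) = 1×197 + 4×427 + 1×D = 1905 + D
Σ(formed) = 2×272 + 1×354 + 4×427 = 2606
ΔH = Σ(broken) − Σ(formed) = (1905 + D) − (2606) = −701 + D
Setting this equal to −105 kJ gives D = 596 kJ/mol.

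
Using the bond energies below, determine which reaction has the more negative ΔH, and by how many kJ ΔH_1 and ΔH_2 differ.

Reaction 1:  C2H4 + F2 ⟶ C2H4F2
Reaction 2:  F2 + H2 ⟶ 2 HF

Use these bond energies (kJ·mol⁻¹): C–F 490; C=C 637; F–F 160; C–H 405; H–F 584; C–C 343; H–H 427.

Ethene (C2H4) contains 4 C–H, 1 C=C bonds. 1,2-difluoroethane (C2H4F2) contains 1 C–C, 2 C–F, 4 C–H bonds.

Reaction 2, by 55 kJ

Reaction 1:
  Bonds broken (reactants):
    C–H: 4 × 405 = 1620
    C=C: 1 × 637 = 637
    F–F: 1 × 160 = 160
    Σ(broken) = 2417 kJ
  Bonds formed (products):
    C–C: 1 × 343 = 343
    C–F: 2 × 490 = 980
    C–H: 4 × 405 = 1620
    Σ(formed) = 2943 kJ
  ΔH_1 = 2417 − 2943 = −526 kJ
Reaction 2:
  Bonds broken (reactants):
    F–F: 1 × 160 = 160
    H–H: 1 × 427 = 427
    Σ(broken) = 587 kJ
  Bonds formed (products):
    H–F: 2 × 584 = 1168
    Σ(formed) = 1168 kJ
  ΔH_2 = 587 − 1168 = −581 kJ
ΔH_1 − ΔH_2 = +55 kJ, so reaction 2 has the more negative ΔH; |ΔH_1 − ΔH_2| = 55 kJ.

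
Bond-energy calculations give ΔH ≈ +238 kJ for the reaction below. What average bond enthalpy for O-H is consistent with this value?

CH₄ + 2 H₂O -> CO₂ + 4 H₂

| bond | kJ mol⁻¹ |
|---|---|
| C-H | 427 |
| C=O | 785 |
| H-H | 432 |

D(O-H) ≈ 457 kJ/mol

Let D be the O-H bond energy.
Σ(broken) = 4×427 + 4×D = 1708 + 4D
Σ(formed) = 2×785 + 4×432 = 3298
ΔH = Σ(broken) − Σ(formed) = (1708 + 4D) − (3298) = −1590 + 4D
Setting this equal to +238 kJ gives 4D = 1828, so D = 457 kJ/mol.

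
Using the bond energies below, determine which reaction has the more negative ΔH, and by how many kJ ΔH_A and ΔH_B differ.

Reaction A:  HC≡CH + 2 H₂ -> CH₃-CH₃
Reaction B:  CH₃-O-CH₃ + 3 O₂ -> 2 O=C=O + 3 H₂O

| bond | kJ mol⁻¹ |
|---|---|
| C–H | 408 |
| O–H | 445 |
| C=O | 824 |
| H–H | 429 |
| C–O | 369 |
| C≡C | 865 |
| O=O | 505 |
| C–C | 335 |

Reaction B, by 1021 kJ

Reaction A:
  Bonds broken (reactants):
    C≡C: 1 × 865 = 865
    C–H: 2 × 408 = 816
    H–H: 2 × 429 = 858
    Σ(broken) = 2539 kJ
  Bonds formed (products):
    C–C: 1 × 335 = 335
    C–H: 6 × 408 = 2448
    Σ(formed) = 2783 kJ
  ΔH_A = 2539 − 2783 = −244 kJ
Reaction B:
  Bonds broken (reactants):
    C–H: 6 × 408 = 2448
    C–O: 2 × 369 = 738
    O=O: 3 × 505 = 1515
    Σ(broken) = 4701 kJ
  Bonds formed (products):
    C=O: 4 × 824 = 3296
    O–H: 6 × 445 = 2670
    Σ(formed) = 5966 kJ
  ΔH_B = 4701 − 5966 = −1265 kJ
ΔH_A − ΔH_B = +1021 kJ, so reaction B has the more negative ΔH; |ΔH_A − ΔH_B| = 1021 kJ.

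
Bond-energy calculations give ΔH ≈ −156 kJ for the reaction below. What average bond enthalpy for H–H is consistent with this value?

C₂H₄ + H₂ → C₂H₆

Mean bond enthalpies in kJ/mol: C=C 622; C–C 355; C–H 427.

Let D be the H–H bond energy.
Σ(broken) = 4×427 + 1×622 + 1×D = 2330 + D
Σ(formed) = 1×355 + 6×427 = 2917
ΔH = Σ(broken) − Σ(formed) = (2330 + D) − (2917) = −587 + D
Setting this equal to −156 kJ gives D = 431 kJ/mol.

D(H–H) ≈ 431 kJ/mol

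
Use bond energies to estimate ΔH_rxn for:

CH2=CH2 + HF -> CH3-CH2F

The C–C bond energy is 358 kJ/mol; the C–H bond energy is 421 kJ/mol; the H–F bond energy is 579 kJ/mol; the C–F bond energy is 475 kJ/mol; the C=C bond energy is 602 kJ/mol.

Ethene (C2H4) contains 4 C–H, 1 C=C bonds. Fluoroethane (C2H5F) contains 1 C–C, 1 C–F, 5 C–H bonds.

Bonds broken (reactants):
  C–H: 4 × 421 = 1684
  C=C: 1 × 602 = 602
  H–F: 1 × 579 = 579
  Σ(broken) = 2865 kJ
Bonds formed (products):
  C–C: 1 × 358 = 358
  C–F: 1 × 475 = 475
  C–H: 5 × 421 = 2105
  Σ(formed) = 2938 kJ
ΔH = Σ(broken) − Σ(formed) = 2865 − 2938 = −73 kJ

ΔH ≈ −73 kJ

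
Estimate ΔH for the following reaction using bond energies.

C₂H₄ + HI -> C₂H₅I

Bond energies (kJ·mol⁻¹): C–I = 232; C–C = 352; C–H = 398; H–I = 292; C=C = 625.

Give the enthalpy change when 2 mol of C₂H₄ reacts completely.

ΔH = −130 kJ

Bonds broken (reactants):
  C–H: 4 × 398 = 1592
  C=C: 1 × 625 = 625
  H–I: 1 × 292 = 292
  Σ(broken) = 2509 kJ
Bonds formed (products):
  C–C: 1 × 352 = 352
  C–H: 5 × 398 = 1990
  C–I: 1 × 232 = 232
  Σ(formed) = 2574 kJ
ΔH = Σ(broken) − Σ(formed) = 2509 − 2574 = −65 kJ
For 2× the reaction as written: 2 × (−65) = −130 kJ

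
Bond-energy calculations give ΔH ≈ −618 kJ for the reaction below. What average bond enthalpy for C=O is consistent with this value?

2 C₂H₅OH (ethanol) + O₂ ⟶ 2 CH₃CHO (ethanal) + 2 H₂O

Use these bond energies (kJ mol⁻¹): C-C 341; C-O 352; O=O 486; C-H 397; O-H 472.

D(C=O) ≈ 829 kJ/mol

Let D be the C=O bond energy.
Σ(broken) = 2×341 + 10×397 + 2×352 + 2×472 + 1×486 = 6786
Σ(formed) = 2×341 + 8×397 + 2×D + 4×472 = 5746 + 2D
ΔH = Σ(broken) − Σ(formed) = (6786) − (5746 + 2D) = +1040 − 2D
Setting this equal to −618 kJ gives 2D = 1658, so D = 829 kJ/mol.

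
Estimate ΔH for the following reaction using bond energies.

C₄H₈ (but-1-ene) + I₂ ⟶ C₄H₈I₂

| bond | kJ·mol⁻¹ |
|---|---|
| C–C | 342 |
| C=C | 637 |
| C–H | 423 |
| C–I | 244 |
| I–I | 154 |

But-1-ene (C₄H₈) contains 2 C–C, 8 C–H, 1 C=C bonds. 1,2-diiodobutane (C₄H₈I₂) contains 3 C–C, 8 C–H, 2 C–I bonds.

ΔH ≈ −39 kJ

Bonds broken (reactants):
  C–C: 2 × 342 = 684
  C–H: 8 × 423 = 3384
  C=C: 1 × 637 = 637
  I–I: 1 × 154 = 154
  Σ(broken) = 4859 kJ
Bonds formed (products):
  C–C: 3 × 342 = 1026
  C–H: 8 × 423 = 3384
  C–I: 2 × 244 = 488
  Σ(formed) = 4898 kJ
ΔH = Σ(broken) − Σ(formed) = 4859 − 4898 = −39 kJ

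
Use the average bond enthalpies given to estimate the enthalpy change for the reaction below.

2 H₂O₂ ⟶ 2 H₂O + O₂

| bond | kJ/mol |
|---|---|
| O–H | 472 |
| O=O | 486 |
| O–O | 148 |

Bonds broken (reactants):
  O–H: 4 × 472 = 1888
  O–O: 2 × 148 = 296
  Σ(broken) = 2184 kJ
Bonds formed (products):
  O–H: 4 × 472 = 1888
  O=O: 1 × 486 = 486
  Σ(formed) = 2374 kJ
ΔH = Σ(broken) − Σ(formed) = 2184 − 2374 = −190 kJ

ΔH ≈ −190 kJ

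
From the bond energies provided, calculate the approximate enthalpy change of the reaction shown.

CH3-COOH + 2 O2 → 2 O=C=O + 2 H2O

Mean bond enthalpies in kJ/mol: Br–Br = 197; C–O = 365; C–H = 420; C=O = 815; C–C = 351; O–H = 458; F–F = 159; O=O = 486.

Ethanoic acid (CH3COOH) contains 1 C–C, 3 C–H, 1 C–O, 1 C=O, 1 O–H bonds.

ΔH ≈ −871 kJ

Bonds broken (reactants):
  C–C: 1 × 351 = 351
  C–H: 3 × 420 = 1260
  C–O: 1 × 365 = 365
  C=O: 1 × 815 = 815
  O–H: 1 × 458 = 458
  O=O: 2 × 486 = 972
  Σ(broken) = 4221 kJ
Bonds formed (products):
  C=O: 4 × 815 = 3260
  O–H: 4 × 458 = 1832
  Σ(formed) = 5092 kJ
ΔH = Σ(broken) − Σ(formed) = 4221 − 5092 = −871 kJ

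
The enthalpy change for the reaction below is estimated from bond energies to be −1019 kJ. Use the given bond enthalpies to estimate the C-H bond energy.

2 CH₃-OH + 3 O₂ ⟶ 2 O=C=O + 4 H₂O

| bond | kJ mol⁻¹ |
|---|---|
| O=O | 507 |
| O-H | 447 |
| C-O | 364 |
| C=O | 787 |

D(C-H) ≈ 427 kJ/mol

Let D be the C-H bond energy.
Σ(broken) = 6×D + 2×364 + 2×447 + 3×507 = 3143 + 6D
Σ(formed) = 4×787 + 8×447 = 6724
ΔH = Σ(broken) − Σ(formed) = (3143 + 6D) − (6724) = −3581 + 6D
Setting this equal to −1019 kJ gives 6D = 2562, so D = 427 kJ/mol.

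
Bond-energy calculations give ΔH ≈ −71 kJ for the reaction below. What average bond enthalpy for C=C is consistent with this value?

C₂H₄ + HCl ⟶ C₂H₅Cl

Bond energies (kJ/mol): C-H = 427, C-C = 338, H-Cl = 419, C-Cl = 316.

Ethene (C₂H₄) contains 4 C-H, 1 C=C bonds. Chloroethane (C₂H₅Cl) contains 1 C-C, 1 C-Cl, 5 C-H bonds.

Let D be the C=C bond energy.
Σ(broken) = 4×427 + 1×D + 1×419 = 2127 + D
Σ(formed) = 1×338 + 1×316 + 5×427 = 2789
ΔH = Σ(broken) − Σ(formed) = (2127 + D) − (2789) = −662 + D
Setting this equal to −71 kJ gives D = 591 kJ/mol.

D(C=C) ≈ 591 kJ/mol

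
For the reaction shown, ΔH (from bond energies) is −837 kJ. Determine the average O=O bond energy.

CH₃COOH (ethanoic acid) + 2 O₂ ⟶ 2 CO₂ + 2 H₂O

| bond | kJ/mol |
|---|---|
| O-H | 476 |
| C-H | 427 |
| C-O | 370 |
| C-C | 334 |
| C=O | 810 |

D(O=O) ≈ 518 kJ/mol

Let D be the O=O bond energy.
Σ(broken) = 1×334 + 3×427 + 1×370 + 1×810 + 1×476 + 2×D = 3271 + 2D
Σ(formed) = 4×810 + 4×476 = 5144
ΔH = Σ(broken) − Σ(formed) = (3271 + 2D) − (5144) = −1873 + 2D
Setting this equal to −837 kJ gives 2D = 1036, so D = 518 kJ/mol.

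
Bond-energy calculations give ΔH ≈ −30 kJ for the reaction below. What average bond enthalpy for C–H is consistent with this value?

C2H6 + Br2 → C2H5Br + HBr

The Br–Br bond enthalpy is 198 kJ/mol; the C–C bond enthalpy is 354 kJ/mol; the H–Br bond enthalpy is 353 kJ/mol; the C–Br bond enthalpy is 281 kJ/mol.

Let D be the C–H bond energy.
Σ(broken) = 1×198 + 1×354 + 6×D = 552 + 6D
Σ(formed) = 1×281 + 1×354 + 5×D + 1×353 = 988 + 5D
ΔH = Σ(broken) − Σ(formed) = (552 + 6D) − (988 + 5D) = −436 + D
Setting this equal to −30 kJ gives D = 406 kJ/mol.

D(C–H) ≈ 406 kJ/mol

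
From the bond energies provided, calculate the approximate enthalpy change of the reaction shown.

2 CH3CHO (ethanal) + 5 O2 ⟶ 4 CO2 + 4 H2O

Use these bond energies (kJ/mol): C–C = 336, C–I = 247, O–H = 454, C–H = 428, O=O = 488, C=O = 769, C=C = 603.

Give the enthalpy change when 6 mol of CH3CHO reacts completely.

Bonds broken (reactants):
  C–C: 2 × 336 = 672
  C–H: 8 × 428 = 3424
  C=O: 2 × 769 = 1538
  O=O: 5 × 488 = 2440
  Σ(broken) = 8074 kJ
Bonds formed (products):
  C=O: 8 × 769 = 6152
  O–H: 8 × 454 = 3632
  Σ(formed) = 9784 kJ
ΔH = Σ(broken) − Σ(formed) = 8074 − 9784 = −1710 kJ
For 3× the reaction as written: 3 × (−1710) = −5130 kJ

ΔH = −5130 kJ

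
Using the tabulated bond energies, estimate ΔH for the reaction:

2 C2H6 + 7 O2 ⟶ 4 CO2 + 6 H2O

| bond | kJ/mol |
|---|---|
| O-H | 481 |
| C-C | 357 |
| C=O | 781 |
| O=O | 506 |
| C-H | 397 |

Bonds broken (reactants):
  C-C: 2 × 357 = 714
  C-H: 12 × 397 = 4764
  O=O: 7 × 506 = 3542
  Σ(broken) = 9020 kJ
Bonds formed (products):
  C=O: 8 × 781 = 6248
  O-H: 12 × 481 = 5772
  Σ(formed) = 12020 kJ
ΔH = Σ(broken) − Σ(formed) = 9020 − 12020 = −3000 kJ

ΔH ≈ −3000 kJ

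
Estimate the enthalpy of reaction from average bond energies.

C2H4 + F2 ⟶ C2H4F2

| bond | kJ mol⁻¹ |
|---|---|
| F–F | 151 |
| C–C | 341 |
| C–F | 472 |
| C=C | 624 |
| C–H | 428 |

Bonds broken (reactants):
  C–H: 4 × 428 = 1712
  C=C: 1 × 624 = 624
  F–F: 1 × 151 = 151
  Σ(broken) = 2487 kJ
Bonds formed (products):
  C–C: 1 × 341 = 341
  C–F: 2 × 472 = 944
  C–H: 4 × 428 = 1712
  Σ(formed) = 2997 kJ
ΔH = Σ(broken) − Σ(formed) = 2487 − 2997 = −510 kJ

ΔH ≈ −510 kJ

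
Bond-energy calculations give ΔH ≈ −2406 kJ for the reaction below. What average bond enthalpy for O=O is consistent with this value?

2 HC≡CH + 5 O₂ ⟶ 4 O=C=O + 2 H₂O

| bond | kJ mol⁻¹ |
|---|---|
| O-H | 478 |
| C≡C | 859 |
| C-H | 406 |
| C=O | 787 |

Let D be the O=O bond energy.
Σ(broken) = 2×859 + 4×406 + 5×D = 3342 + 5D
Σ(formed) = 8×787 + 4×478 = 8208
ΔH = Σ(broken) − Σ(formed) = (3342 + 5D) − (8208) = −4866 + 5D
Setting this equal to −2406 kJ gives 5D = 2460, so D = 492 kJ/mol.

D(O=O) ≈ 492 kJ/mol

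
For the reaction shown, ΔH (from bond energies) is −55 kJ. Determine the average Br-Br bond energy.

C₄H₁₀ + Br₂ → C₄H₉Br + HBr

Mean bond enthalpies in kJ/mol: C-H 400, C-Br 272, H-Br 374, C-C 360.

Let D be the Br-Br bond energy.
Σ(broken) = 1×D + 3×360 + 10×400 = 5080 + D
Σ(formed) = 1×272 + 3×360 + 9×400 + 1×374 = 5326
ΔH = Σ(broken) − Σ(formed) = (5080 + D) − (5326) = −246 + D
Setting this equal to −55 kJ gives D = 191 kJ/mol.

D(Br-Br) ≈ 191 kJ/mol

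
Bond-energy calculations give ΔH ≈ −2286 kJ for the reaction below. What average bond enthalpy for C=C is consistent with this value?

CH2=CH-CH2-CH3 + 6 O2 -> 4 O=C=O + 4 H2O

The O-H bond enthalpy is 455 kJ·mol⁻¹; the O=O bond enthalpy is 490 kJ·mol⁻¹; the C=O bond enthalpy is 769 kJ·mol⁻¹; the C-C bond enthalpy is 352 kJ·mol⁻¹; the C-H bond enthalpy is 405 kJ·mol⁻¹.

Let D be the C=C bond energy.
Σ(broken) = 2×352 + 8×405 + 1×D + 6×490 = 6884 + D
Σ(formed) = 8×769 + 8×455 = 9792
ΔH = Σ(broken) − Σ(formed) = (6884 + D) − (9792) = −2908 + D
Setting this equal to −2286 kJ gives D = 622 kJ/mol.

D(C=C) ≈ 622 kJ/mol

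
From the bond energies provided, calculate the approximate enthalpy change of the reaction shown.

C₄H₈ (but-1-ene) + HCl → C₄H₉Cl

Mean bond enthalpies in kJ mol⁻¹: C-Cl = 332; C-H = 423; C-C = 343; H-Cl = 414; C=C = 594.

Bonds broken (reactants):
  C-C: 2 × 343 = 686
  C-H: 8 × 423 = 3384
  C=C: 1 × 594 = 594
  H-Cl: 1 × 414 = 414
  Σ(broken) = 5078 kJ
Bonds formed (products):
  C-C: 3 × 343 = 1029
  C-Cl: 1 × 332 = 332
  C-H: 9 × 423 = 3807
  Σ(formed) = 5168 kJ
ΔH = Σ(broken) − Σ(formed) = 5078 − 5168 = −90 kJ

ΔH ≈ −90 kJ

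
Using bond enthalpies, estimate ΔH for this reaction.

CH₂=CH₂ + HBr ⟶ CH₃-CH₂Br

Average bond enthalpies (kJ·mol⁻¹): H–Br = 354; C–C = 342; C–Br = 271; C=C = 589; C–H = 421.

Bonds broken (reactants):
  C–H: 4 × 421 = 1684
  C=C: 1 × 589 = 589
  H–Br: 1 × 354 = 354
  Σ(broken) = 2627 kJ
Bonds formed (products):
  C–Br: 1 × 271 = 271
  C–C: 1 × 342 = 342
  C–H: 5 × 421 = 2105
  Σ(formed) = 2718 kJ
ΔH = Σ(broken) − Σ(formed) = 2627 − 2718 = −91 kJ

ΔH ≈ −91 kJ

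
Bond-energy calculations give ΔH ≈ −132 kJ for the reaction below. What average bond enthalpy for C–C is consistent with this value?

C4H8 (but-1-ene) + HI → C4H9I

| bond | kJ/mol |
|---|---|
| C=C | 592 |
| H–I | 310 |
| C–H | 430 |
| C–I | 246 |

D(C–C) ≈ 358 kJ/mol

Let D be the C–C bond energy.
Σ(broken) = 2×D + 8×430 + 1×592 + 1×310 = 4342 + 2D
Σ(formed) = 3×D + 9×430 + 1×246 = 4116 + 3D
ΔH = Σ(broken) − Σ(formed) = (4342 + 2D) − (4116 + 3D) = +226 − D
Setting this equal to −132 kJ gives D = 358 kJ/mol.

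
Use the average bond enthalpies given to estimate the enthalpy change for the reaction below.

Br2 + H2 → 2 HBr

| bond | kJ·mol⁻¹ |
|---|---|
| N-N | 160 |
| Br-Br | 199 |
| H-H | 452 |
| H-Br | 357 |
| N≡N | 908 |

Bonds broken (reactants):
  Br-Br: 1 × 199 = 199
  H-H: 1 × 452 = 452
  Σ(broken) = 651 kJ
Bonds formed (products):
  H-Br: 2 × 357 = 714
  Σ(formed) = 714 kJ
ΔH = Σ(broken) − Σ(formed) = 651 − 714 = −63 kJ

ΔH ≈ −63 kJ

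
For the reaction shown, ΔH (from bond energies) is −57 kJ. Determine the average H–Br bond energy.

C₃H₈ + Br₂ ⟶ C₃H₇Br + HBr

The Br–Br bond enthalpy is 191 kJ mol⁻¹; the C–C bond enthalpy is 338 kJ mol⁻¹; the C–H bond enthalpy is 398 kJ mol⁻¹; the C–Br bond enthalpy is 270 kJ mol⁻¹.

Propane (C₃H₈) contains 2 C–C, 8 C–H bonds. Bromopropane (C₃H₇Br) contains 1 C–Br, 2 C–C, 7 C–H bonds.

Let D be the H–Br bond energy.
Σ(broken) = 1×191 + 2×338 + 8×398 = 4051
Σ(formed) = 1×270 + 2×338 + 7×398 + 1×D = 3732 + D
ΔH = Σ(broken) − Σ(formed) = (4051) − (3732 + D) = +319 − D
Setting this equal to −57 kJ gives D = 376 kJ/mol.

D(H–Br) ≈ 376 kJ/mol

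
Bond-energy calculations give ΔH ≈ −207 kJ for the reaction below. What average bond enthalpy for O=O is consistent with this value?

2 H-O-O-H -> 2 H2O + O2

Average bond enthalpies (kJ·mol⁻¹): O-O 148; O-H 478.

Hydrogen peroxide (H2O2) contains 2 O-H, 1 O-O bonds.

D(O=O) ≈ 503 kJ/mol

Let D be the O=O bond energy.
Σ(broken) = 4×478 + 2×148 = 2208
Σ(formed) = 4×478 + 1×D = 1912 + D
ΔH = Σ(broken) − Σ(formed) = (2208) − (1912 + D) = +296 − D
Setting this equal to −207 kJ gives D = 503 kJ/mol.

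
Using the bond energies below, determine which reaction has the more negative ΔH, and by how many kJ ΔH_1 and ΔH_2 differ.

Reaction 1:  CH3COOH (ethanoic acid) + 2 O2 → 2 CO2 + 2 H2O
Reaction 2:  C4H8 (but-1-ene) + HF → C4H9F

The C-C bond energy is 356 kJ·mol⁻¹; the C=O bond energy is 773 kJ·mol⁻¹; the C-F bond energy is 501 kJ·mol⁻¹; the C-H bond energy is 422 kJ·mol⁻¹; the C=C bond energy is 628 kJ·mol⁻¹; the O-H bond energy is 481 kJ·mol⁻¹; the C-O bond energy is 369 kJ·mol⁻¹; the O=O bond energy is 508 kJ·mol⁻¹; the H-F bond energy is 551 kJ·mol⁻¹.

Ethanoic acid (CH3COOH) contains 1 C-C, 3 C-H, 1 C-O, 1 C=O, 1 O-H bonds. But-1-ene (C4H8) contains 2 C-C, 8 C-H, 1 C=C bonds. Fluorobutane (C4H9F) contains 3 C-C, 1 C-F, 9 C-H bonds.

Reaction 1, by 655 kJ

Reaction 1:
  Bonds broken (reactants):
    C-C: 1 × 356 = 356
    C-H: 3 × 422 = 1266
    C-O: 1 × 369 = 369
    C=O: 1 × 773 = 773
    O-H: 1 × 481 = 481
    O=O: 2 × 508 = 1016
    Σ(broken) = 4261 kJ
  Bonds formed (products):
    C=O: 4 × 773 = 3092
    O-H: 4 × 481 = 1924
    Σ(formed) = 5016 kJ
  ΔH_1 = 4261 − 5016 = −755 kJ
Reaction 2:
  Bonds broken (reactants):
    C-C: 2 × 356 = 712
    C-H: 8 × 422 = 3376
    C=C: 1 × 628 = 628
    H-F: 1 × 551 = 551
    Σ(broken) = 5267 kJ
  Bonds formed (products):
    C-C: 3 × 356 = 1068
    C-F: 1 × 501 = 501
    C-H: 9 × 422 = 3798
    Σ(formed) = 5367 kJ
  ΔH_2 = 5267 − 5367 = −100 kJ
ΔH_1 − ΔH_2 = −655 kJ, so reaction 1 has the more negative ΔH; |ΔH_1 − ΔH_2| = 655 kJ.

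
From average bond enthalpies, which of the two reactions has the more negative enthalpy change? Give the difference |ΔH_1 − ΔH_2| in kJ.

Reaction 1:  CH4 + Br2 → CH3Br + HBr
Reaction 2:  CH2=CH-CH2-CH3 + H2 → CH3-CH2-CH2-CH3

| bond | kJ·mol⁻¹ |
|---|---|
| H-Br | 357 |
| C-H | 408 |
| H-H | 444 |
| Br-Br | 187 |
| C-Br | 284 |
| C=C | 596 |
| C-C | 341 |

Reaction 2, by 71 kJ

Reaction 1:
  Bonds broken (reactants):
    Br-Br: 1 × 187 = 187
    C-H: 4 × 408 = 1632
    Σ(broken) = 1819 kJ
  Bonds formed (products):
    C-Br: 1 × 284 = 284
    C-H: 3 × 408 = 1224
    H-Br: 1 × 357 = 357
    Σ(formed) = 1865 kJ
  ΔH_1 = 1819 − 1865 = −46 kJ
Reaction 2:
  Bonds broken (reactants):
    C-C: 2 × 341 = 682
    C-H: 8 × 408 = 3264
    C=C: 1 × 596 = 596
    H-H: 1 × 444 = 444
    Σ(broken) = 4986 kJ
  Bonds formed (products):
    C-C: 3 × 341 = 1023
    C-H: 10 × 408 = 4080
    Σ(formed) = 5103 kJ
  ΔH_2 = 4986 − 5103 = −117 kJ
ΔH_1 − ΔH_2 = +71 kJ, so reaction 2 has the more negative ΔH; |ΔH_1 − ΔH_2| = 71 kJ.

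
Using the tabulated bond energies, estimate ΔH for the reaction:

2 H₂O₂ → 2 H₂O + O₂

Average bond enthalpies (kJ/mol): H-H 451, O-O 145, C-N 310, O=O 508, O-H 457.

ΔH ≈ −218 kJ

Bonds broken (reactants):
  O-H: 4 × 457 = 1828
  O-O: 2 × 145 = 290
  Σ(broken) = 2118 kJ
Bonds formed (products):
  O-H: 4 × 457 = 1828
  O=O: 1 × 508 = 508
  Σ(formed) = 2336 kJ
ΔH = Σ(broken) − Σ(formed) = 2118 − 2336 = −218 kJ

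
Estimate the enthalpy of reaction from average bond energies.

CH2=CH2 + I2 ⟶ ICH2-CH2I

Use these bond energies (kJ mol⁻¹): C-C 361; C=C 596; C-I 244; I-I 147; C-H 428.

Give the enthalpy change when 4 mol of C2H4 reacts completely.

Bonds broken (reactants):
  C-H: 4 × 428 = 1712
  C=C: 1 × 596 = 596
  I-I: 1 × 147 = 147
  Σ(broken) = 2455 kJ
Bonds formed (products):
  C-C: 1 × 361 = 361
  C-H: 4 × 428 = 1712
  C-I: 2 × 244 = 488
  Σ(formed) = 2561 kJ
ΔH = Σ(broken) − Σ(formed) = 2455 − 2561 = −106 kJ
For 4× the reaction as written: 4 × (−106) = −424 kJ

ΔH = −424 kJ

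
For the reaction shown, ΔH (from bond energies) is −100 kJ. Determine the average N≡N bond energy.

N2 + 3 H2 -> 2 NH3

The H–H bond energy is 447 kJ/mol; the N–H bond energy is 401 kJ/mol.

Let D be the N≡N bond energy.
Σ(broken) = 3×447 + 1×D = 1341 + D
Σ(formed) = 6×401 = 2406
ΔH = Σ(broken) − Σ(formed) = (1341 + D) − (2406) = −1065 + D
Setting this equal to −100 kJ gives D = 965 kJ/mol.

D(N≡N) ≈ 965 kJ/mol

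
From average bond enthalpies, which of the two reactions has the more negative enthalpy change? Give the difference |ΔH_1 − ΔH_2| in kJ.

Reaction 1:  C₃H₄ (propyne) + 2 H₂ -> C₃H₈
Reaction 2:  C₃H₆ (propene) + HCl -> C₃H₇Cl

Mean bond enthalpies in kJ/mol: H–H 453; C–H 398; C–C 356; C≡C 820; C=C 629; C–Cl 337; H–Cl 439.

Reaction 1, by 199 kJ

Reaction 1:
  Bonds broken (reactants):
    C≡C: 1 × 820 = 820
    C–C: 1 × 356 = 356
    C–H: 4 × 398 = 1592
    H–H: 2 × 453 = 906
    Σ(broken) = 3674 kJ
  Bonds formed (products):
    C–C: 2 × 356 = 712
    C–H: 8 × 398 = 3184
    Σ(formed) = 3896 kJ
  ΔH_1 = 3674 − 3896 = −222 kJ
Reaction 2:
  Bonds broken (reactants):
    C–C: 1 × 356 = 356
    C–H: 6 × 398 = 2388
    C=C: 1 × 629 = 629
    H–Cl: 1 × 439 = 439
    Σ(broken) = 3812 kJ
  Bonds formed (products):
    C–C: 2 × 356 = 712
    C–Cl: 1 × 337 = 337
    C–H: 7 × 398 = 2786
    Σ(formed) = 3835 kJ
  ΔH_2 = 3812 − 3835 = −23 kJ
ΔH_1 − ΔH_2 = −199 kJ, so reaction 1 has the more negative ΔH; |ΔH_1 − ΔH_2| = 199 kJ.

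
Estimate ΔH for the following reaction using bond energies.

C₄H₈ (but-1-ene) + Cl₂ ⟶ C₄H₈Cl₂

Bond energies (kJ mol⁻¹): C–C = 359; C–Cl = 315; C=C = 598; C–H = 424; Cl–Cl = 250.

Bonds broken (reactants):
  C–C: 2 × 359 = 718
  C–H: 8 × 424 = 3392
  C=C: 1 × 598 = 598
  Cl–Cl: 1 × 250 = 250
  Σ(broken) = 4958 kJ
Bonds formed (products):
  C–C: 3 × 359 = 1077
  C–Cl: 2 × 315 = 630
  C–H: 8 × 424 = 3392
  Σ(formed) = 5099 kJ
ΔH = Σ(broken) − Σ(formed) = 4958 − 5099 = −141 kJ

ΔH ≈ −141 kJ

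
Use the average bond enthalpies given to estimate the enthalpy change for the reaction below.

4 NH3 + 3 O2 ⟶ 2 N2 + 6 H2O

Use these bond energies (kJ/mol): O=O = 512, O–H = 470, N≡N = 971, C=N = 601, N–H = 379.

Bonds broken (reactants):
  N–H: 12 × 379 = 4548
  O=O: 3 × 512 = 1536
  Σ(broken) = 6084 kJ
Bonds formed (products):
  N≡N: 2 × 971 = 1942
  O–H: 12 × 470 = 5640
  Σ(formed) = 7582 kJ
ΔH = Σ(broken) − Σ(formed) = 6084 − 7582 = −1498 kJ

ΔH ≈ −1498 kJ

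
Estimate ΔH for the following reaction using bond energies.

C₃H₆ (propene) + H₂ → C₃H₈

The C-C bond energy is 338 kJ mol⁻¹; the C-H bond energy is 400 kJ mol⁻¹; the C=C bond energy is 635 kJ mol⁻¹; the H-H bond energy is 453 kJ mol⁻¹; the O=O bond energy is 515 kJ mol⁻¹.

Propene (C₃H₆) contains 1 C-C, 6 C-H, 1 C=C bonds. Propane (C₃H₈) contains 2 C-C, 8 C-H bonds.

ΔH ≈ −50 kJ

Bonds broken (reactants):
  C-C: 1 × 338 = 338
  C-H: 6 × 400 = 2400
  C=C: 1 × 635 = 635
  H-H: 1 × 453 = 453
  Σ(broken) = 3826 kJ
Bonds formed (products):
  C-C: 2 × 338 = 676
  C-H: 8 × 400 = 3200
  Σ(formed) = 3876 kJ
ΔH = Σ(broken) − Σ(formed) = 3826 − 3876 = −50 kJ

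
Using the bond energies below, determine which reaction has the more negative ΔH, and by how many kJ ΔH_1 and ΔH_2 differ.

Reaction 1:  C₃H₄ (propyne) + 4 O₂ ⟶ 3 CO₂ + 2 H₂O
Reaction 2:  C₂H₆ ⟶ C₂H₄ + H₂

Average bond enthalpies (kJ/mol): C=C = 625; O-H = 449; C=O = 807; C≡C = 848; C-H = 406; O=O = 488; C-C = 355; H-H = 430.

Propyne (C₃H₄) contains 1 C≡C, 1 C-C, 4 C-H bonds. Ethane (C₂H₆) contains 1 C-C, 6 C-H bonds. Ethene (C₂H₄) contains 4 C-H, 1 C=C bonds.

Reaction 1, by 1971 kJ

Reaction 1:
  Bonds broken (reactants):
    C≡C: 1 × 848 = 848
    C-C: 1 × 355 = 355
    C-H: 4 × 406 = 1624
    O=O: 4 × 488 = 1952
    Σ(broken) = 4779 kJ
  Bonds formed (products):
    C=O: 6 × 807 = 4842
    O-H: 4 × 449 = 1796
    Σ(formed) = 6638 kJ
  ΔH_1 = 4779 − 6638 = −1859 kJ
Reaction 2:
  Bonds broken (reactants):
    C-C: 1 × 355 = 355
    C-H: 6 × 406 = 2436
    Σ(broken) = 2791 kJ
  Bonds formed (products):
    C-H: 4 × 406 = 1624
    C=C: 1 × 625 = 625
    H-H: 1 × 430 = 430
    Σ(formed) = 2679 kJ
  ΔH_2 = 2791 − 2679 = +112 kJ
ΔH_1 − ΔH_2 = −1971 kJ, so reaction 1 has the more negative ΔH; |ΔH_1 − ΔH_2| = 1971 kJ.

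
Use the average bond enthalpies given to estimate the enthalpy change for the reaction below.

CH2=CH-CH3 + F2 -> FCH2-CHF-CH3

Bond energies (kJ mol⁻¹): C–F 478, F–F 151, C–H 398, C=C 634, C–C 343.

ΔH ≈ −514 kJ

Bonds broken (reactants):
  C–C: 1 × 343 = 343
  C–H: 6 × 398 = 2388
  C=C: 1 × 634 = 634
  F–F: 1 × 151 = 151
  Σ(broken) = 3516 kJ
Bonds formed (products):
  C–C: 2 × 343 = 686
  C–F: 2 × 478 = 956
  C–H: 6 × 398 = 2388
  Σ(formed) = 4030 kJ
ΔH = Σ(broken) − Σ(formed) = 3516 − 4030 = −514 kJ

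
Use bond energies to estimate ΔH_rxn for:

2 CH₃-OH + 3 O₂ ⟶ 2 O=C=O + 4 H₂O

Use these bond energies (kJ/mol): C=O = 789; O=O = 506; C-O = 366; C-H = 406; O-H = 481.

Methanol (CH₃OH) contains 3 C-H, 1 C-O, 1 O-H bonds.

ΔH ≈ −1356 kJ

Bonds broken (reactants):
  C-H: 6 × 406 = 2436
  C-O: 2 × 366 = 732
  O-H: 2 × 481 = 962
  O=O: 3 × 506 = 1518
  Σ(broken) = 5648 kJ
Bonds formed (products):
  C=O: 4 × 789 = 3156
  O-H: 8 × 481 = 3848
  Σ(formed) = 7004 kJ
ΔH = Σ(broken) − Σ(formed) = 5648 − 7004 = −1356 kJ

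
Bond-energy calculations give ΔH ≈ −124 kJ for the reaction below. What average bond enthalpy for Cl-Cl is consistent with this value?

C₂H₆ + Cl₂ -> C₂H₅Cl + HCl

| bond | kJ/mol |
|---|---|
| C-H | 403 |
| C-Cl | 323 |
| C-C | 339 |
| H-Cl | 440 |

Let D be the Cl-Cl bond energy.
Σ(broken) = 1×339 + 6×403 + 1×D = 2757 + D
Σ(formed) = 1×339 + 1×323 + 5×403 + 1×440 = 3117
ΔH = Σ(broken) − Σ(formed) = (2757 + D) − (3117) = −360 + D
Setting this equal to −124 kJ gives D = 236 kJ/mol.

D(Cl-Cl) ≈ 236 kJ/mol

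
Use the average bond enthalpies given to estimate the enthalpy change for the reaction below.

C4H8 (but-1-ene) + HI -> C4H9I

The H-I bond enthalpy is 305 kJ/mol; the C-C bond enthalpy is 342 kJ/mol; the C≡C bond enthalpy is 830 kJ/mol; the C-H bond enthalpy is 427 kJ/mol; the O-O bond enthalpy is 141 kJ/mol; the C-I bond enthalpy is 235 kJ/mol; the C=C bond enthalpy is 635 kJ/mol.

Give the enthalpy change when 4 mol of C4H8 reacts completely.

Bonds broken (reactants):
  C-C: 2 × 342 = 684
  C-H: 8 × 427 = 3416
  C=C: 1 × 635 = 635
  H-I: 1 × 305 = 305
  Σ(broken) = 5040 kJ
Bonds formed (products):
  C-C: 3 × 342 = 1026
  C-H: 9 × 427 = 3843
  C-I: 1 × 235 = 235
  Σ(formed) = 5104 kJ
ΔH = Σ(broken) − Σ(formed) = 5040 − 5104 = −64 kJ
For 4× the reaction as written: 4 × (−64) = −256 kJ

ΔH = −256 kJ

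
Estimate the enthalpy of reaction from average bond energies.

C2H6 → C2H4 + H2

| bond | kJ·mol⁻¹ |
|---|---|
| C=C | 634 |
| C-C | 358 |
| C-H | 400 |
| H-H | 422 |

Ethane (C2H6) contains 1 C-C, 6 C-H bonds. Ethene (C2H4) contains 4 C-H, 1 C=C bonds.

Bonds broken (reactants):
  C-C: 1 × 358 = 358
  C-H: 6 × 400 = 2400
  Σ(broken) = 2758 kJ
Bonds formed (products):
  C-H: 4 × 400 = 1600
  C=C: 1 × 634 = 634
  H-H: 1 × 422 = 422
  Σ(formed) = 2656 kJ
ΔH = Σ(broken) − Σ(formed) = 2758 − 2656 = +102 kJ

ΔH ≈ +102 kJ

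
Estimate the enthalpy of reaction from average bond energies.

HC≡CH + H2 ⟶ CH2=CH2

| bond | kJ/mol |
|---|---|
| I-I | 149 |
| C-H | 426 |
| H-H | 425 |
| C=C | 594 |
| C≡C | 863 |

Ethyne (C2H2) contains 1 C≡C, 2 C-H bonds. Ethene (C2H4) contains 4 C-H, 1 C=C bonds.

ΔH ≈ −158 kJ

Bonds broken (reactants):
  C≡C: 1 × 863 = 863
  C-H: 2 × 426 = 852
  H-H: 1 × 425 = 425
  Σ(broken) = 2140 kJ
Bonds formed (products):
  C-H: 4 × 426 = 1704
  C=C: 1 × 594 = 594
  Σ(formed) = 2298 kJ
ΔH = Σ(broken) − Σ(formed) = 2140 − 2298 = −158 kJ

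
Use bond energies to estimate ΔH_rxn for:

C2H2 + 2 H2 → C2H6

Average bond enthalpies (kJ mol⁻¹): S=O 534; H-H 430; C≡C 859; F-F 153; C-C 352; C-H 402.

ΔH ≈ −241 kJ

Bonds broken (reactants):
  C≡C: 1 × 859 = 859
  C-H: 2 × 402 = 804
  H-H: 2 × 430 = 860
  Σ(broken) = 2523 kJ
Bonds formed (products):
  C-C: 1 × 352 = 352
  C-H: 6 × 402 = 2412
  Σ(formed) = 2764 kJ
ΔH = Σ(broken) − Σ(formed) = 2523 − 2764 = −241 kJ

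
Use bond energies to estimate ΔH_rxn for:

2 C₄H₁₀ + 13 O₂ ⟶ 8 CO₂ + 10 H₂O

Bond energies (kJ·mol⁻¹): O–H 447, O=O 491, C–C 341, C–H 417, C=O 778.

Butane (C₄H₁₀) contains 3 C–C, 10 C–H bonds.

ΔH ≈ −4619 kJ

Bonds broken (reactants):
  C–C: 6 × 341 = 2046
  C–H: 20 × 417 = 8340
  O=O: 13 × 491 = 6383
  Σ(broken) = 16769 kJ
Bonds formed (products):
  C=O: 16 × 778 = 12448
  O–H: 20 × 447 = 8940
  Σ(formed) = 21388 kJ
ΔH = Σ(broken) − Σ(formed) = 16769 − 21388 = −4619 kJ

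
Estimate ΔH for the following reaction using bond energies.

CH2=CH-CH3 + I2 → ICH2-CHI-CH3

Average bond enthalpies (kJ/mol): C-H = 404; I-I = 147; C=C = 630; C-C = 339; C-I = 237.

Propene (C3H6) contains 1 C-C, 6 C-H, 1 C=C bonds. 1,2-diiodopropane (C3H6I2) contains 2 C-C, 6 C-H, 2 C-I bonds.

Bonds broken (reactants):
  C-C: 1 × 339 = 339
  C-H: 6 × 404 = 2424
  C=C: 1 × 630 = 630
  I-I: 1 × 147 = 147
  Σ(broken) = 3540 kJ
Bonds formed (products):
  C-C: 2 × 339 = 678
  C-H: 6 × 404 = 2424
  C-I: 2 × 237 = 474
  Σ(formed) = 3576 kJ
ΔH = Σ(broken) − Σ(formed) = 3540 − 3576 = −36 kJ

ΔH ≈ −36 kJ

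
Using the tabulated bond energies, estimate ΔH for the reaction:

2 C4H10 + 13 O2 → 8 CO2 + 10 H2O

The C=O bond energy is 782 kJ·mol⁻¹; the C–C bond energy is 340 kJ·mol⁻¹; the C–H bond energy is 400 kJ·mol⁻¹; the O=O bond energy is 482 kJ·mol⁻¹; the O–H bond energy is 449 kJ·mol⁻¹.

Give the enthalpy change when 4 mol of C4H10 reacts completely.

Bonds broken (reactants):
  C–C: 6 × 340 = 2040
  C–H: 20 × 400 = 8000
  O=O: 13 × 482 = 6266
  Σ(broken) = 16306 kJ
Bonds formed (products):
  C=O: 16 × 782 = 12512
  O–H: 20 × 449 = 8980
  Σ(formed) = 21492 kJ
ΔH = Σ(broken) − Σ(formed) = 16306 − 21492 = −5186 kJ
For 2× the reaction as written: 2 × (−5186) = −10372 kJ

ΔH = −10372 kJ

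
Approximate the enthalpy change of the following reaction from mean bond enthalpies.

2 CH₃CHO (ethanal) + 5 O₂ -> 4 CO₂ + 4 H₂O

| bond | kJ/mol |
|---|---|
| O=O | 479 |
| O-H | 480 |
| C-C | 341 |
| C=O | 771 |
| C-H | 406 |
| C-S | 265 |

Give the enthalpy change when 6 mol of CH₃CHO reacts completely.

ΔH = −6423 kJ

Bonds broken (reactants):
  C-C: 2 × 341 = 682
  C-H: 8 × 406 = 3248
  C=O: 2 × 771 = 1542
  O=O: 5 × 479 = 2395
  Σ(broken) = 7867 kJ
Bonds formed (products):
  C=O: 8 × 771 = 6168
  O-H: 8 × 480 = 3840
  Σ(formed) = 10008 kJ
ΔH = Σ(broken) − Σ(formed) = 7867 − 10008 = −2141 kJ
For 3× the reaction as written: 3 × (−2141) = −6423 kJ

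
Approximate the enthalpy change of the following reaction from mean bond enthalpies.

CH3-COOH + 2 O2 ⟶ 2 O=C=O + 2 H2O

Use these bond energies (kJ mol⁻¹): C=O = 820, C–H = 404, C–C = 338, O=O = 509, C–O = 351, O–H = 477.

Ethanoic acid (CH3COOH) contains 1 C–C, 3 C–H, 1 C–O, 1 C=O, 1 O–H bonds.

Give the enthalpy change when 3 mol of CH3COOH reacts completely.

ΔH = −2916 kJ

Bonds broken (reactants):
  C–C: 1 × 338 = 338
  C–H: 3 × 404 = 1212
  C–O: 1 × 351 = 351
  C=O: 1 × 820 = 820
  O–H: 1 × 477 = 477
  O=O: 2 × 509 = 1018
  Σ(broken) = 4216 kJ
Bonds formed (products):
  C=O: 4 × 820 = 3280
  O–H: 4 × 477 = 1908
  Σ(formed) = 5188 kJ
ΔH = Σ(broken) − Σ(formed) = 4216 − 5188 = −972 kJ
For 3× the reaction as written: 3 × (−972) = −2916 kJ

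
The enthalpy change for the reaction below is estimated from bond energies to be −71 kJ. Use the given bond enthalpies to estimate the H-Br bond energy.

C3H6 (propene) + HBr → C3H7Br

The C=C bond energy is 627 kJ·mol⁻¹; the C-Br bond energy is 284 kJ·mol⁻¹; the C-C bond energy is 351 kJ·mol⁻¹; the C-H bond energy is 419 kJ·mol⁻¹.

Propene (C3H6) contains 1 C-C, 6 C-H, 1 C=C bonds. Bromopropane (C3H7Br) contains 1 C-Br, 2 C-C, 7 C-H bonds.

D(H-Br) ≈ 356 kJ/mol

Let D be the H-Br bond energy.
Σ(broken) = 1×351 + 6×419 + 1×627 + 1×D = 3492 + D
Σ(formed) = 1×284 + 2×351 + 7×419 = 3919
ΔH = Σ(broken) − Σ(formed) = (3492 + D) − (3919) = −427 + D
Setting this equal to −71 kJ gives D = 356 kJ/mol.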